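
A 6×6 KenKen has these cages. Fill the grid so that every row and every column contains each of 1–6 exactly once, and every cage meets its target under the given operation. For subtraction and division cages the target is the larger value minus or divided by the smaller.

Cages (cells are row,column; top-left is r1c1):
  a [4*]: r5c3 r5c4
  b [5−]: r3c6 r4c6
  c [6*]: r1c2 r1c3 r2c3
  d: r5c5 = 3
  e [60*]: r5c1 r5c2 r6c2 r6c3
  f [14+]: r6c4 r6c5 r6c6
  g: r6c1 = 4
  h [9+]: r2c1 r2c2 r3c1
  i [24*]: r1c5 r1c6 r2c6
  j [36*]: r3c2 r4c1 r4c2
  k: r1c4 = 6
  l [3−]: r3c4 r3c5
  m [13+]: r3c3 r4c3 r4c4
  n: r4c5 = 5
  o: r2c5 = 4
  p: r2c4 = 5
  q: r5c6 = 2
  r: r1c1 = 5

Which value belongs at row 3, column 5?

1

Cage r is given, which forces r1c1 = 5.
Cage k is a single given cell; hence r1c4 = 6.
Cage p is given, leaving r2c4 = 5.
Cage o is a single given cell, so r2c5 = 4.
Cage n is a single given cell, leaving r4c5 = 5.
Cage d is a single given cell, leaving r5c5 = 3.
Cage q is given, which forces r5c6 = 2.
G is a freebie; hence r6c1 = 4.
5 is placed in column 4, which forces r6c4 = 3.
Column 5 now contains 3, leaving r6c5 = 6.
Row 6 already has 6; hence r6c6 = 5.
Cage i needs product 24, leaving r1c6 = 4.
Cage l needs two cells with difference 3, which forces r3c4 = 4.
Cage l's pair has difference 3, so r3c5 = 1.
Row 3 already has 1, so r3c6 = 6.
4 is placed in column 4, so r4c4 = 2.
Column 6 already has 6, which forces r4c6 = 1.
The 4 cells of cage e must have product 60, leaving r5c1 = 6.
Cage e has product 60; hence r5c2 = 5.
4 is placed in column 4, so r5c4 = 1.
1 is placed in column 5, so r1c5 = 2.
The 3 cells of cage h must have sum 9, leaving r2c1 = 1.
The 3 cells of cage h must have sum 9; hence r2c2 = 6.
Column 6 already has 6, leaving r2c6 = 3.
Row 3 already has 6, leaving r3c1 = 2.
2 is placed in row 3, leaving r3c2 = 3.
Cage m has sum 13, which forces r3c3 = 5.
Column 1 now contains 6; hence r4c1 = 3.
6 is placed in column 2, leaving r4c2 = 4.
Cage m has sum 13; hence r4c3 = 6.
Row 5 already has 1; hence r5c3 = 4.
Column 2 already has 3, which forces r1c2 = 1.
The 3 cells of cage c must have product 6; hence r1c3 = 3.
Row 2 already has 3, which forces r2c3 = 2.
Column 2 now contains 1, leaving r6c2 = 2.
Column 3 already has 2, which forces r6c3 = 1.
Filled in: 5 1 3 6 2 4 / 1 6 2 5 4 3 / 2 3 5 4 1 6 / 3 4 6 2 5 1 / 6 5 4 1 3 2 / 4 2 1 3 6 5.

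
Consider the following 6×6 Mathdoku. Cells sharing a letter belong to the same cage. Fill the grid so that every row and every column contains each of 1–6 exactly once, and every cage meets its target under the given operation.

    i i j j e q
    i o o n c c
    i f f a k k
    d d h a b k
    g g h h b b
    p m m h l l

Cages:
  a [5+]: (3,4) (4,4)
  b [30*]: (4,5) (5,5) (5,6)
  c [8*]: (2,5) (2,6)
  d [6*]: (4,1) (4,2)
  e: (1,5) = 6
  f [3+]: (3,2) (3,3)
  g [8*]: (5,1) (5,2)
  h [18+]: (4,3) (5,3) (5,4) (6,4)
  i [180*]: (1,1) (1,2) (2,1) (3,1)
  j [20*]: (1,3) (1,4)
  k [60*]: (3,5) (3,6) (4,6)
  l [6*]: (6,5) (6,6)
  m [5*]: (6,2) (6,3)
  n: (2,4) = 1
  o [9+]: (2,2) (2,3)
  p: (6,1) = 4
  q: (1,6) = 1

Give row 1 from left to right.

3 2 5 4 6 1

E is a freebie, leaving (1,5) = 6.
Cage q is a single given cell, leaving (1,6) = 1.
Cage n is a single given cell; hence (2,4) = 1.
Cage p is given, so (6,1) = 4.
Column 1 already has 4, leaving (5,1) = 2.
The two cells of cage g must have product 8, leaving (5,2) = 4.
Cage i has product 180, leaving (1,2) = 2.
Column 2 now contains 2, which forces (3,2) = 1.
Row 3 now contains 1, which forces (3,3) = 2.
2 is placed in row 3, so (3,4) = 3.
Column 2 already has 1; hence (4,2) = 6.
3 is placed in column 4, so (4,4) = 2.
Column 2 already has 1, leaving (6,2) = 5.
Row 6 now contains 5; hence (6,3) = 1.
Row 6 now contains 5, so (6,4) = 6.
5 is placed in column 2, so (2,2) = 3.
The two cells of cage o must have sum 9, which forces (2,3) = 6.
Cage d needs two cells with product 6; hence (4,1) = 1.
The 4 cells of cage h must have sum 18, so (4,3) = 4.
Row 4 now contains 1, so (4,5) = 5.
Cage k needs product 60; hence (4,6) = 3.
The 4 cells of cage h must have sum 18, leaving (5,3) = 3.
Column 4 already has 6; hence (5,4) = 5.
5 is placed in column 5, which forces (5,5) = 1.
The 3 cells of cage b must have product 30, which forces (5,6) = 6.
Column 6 already has 3, so (6,6) = 2.
The 4 cells of cage i must have product 180, leaving (1,1) = 3.
Column 3 already has 4, leaving (1,3) = 5.
Column 4 already has 5; hence (1,4) = 4.
Row 2 now contains 6, leaving (2,1) = 5.
Cage c's pair has product 8; hence (2,5) = 2.
Column 6 now contains 2, so (2,6) = 4.
Cage i needs product 180, leaving (3,1) = 6.
5 is placed in column 5, leaving (3,5) = 4.
Cage k has product 60, so (3,6) = 5.
Row 6 now contains 2; hence (6,5) = 3.
The full grid is 3 2 5 4 6 1 / 5 3 6 1 2 4 / 6 1 2 3 4 5 / 1 6 4 2 5 3 / 2 4 3 5 1 6 / 4 5 1 6 3 2.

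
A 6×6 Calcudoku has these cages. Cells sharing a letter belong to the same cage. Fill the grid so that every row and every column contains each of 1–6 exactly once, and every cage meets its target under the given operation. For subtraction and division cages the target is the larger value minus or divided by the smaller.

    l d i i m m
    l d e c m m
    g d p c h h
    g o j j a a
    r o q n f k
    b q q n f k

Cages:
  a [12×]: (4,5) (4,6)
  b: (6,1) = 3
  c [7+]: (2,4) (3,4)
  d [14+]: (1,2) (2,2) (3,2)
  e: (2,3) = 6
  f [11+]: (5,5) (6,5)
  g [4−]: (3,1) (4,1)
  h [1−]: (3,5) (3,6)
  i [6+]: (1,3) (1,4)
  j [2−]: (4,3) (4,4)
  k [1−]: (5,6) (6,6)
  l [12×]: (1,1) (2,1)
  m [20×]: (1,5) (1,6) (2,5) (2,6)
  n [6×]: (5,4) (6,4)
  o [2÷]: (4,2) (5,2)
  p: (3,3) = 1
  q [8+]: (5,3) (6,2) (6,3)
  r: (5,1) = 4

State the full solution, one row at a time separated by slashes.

E is a freebie, leaving (2,3) = 6.
P is a freebie, leaving (3,3) = 1.
Cage r is given, so (5,1) = 4.
Cage b is given, so (6,1) = 3.
The two cells of cage l must have product 12, so (1,1) = 6.
Column 1 now contains 3, leaving (2,1) = 2.
Column 1 now contains 2; hence (3,1) = 5.
Column 1 now contains 2, so (4,1) = 1.
Cage d has sum 14, which forces (3,2) = 6.
Row 1 needs a 3, and only (1,2) is open for it.
Column 2 already has 3, so (2,2) = 5.
In row 2, 3 can only go at (2,4), so (2,4) = 3.
Column 4 already has 3, so (3,4) = 4.
The only place for 2 in row 1 is (1,4).
The two cells of cage i must have sum 6, leaving (1,3) = 4.
Column 3 now contains 4, so (4,3) = 3.
Cage j needs two cells with difference 2, so (4,4) = 5.
Cage q has sum 8, leaving (6,2) = 1.
1 is placed in row 6, which forces (6,4) = 6.
Row 6 now contains 6, so (6,5) = 5.
Column 5 already has 5; hence (1,5) = 1.
Cage m has product 20, so (1,6) = 5.
Cage m has product 20, which forces (2,5) = 4.
The 4 cells of cage m must have product 20, which forces (2,6) = 1.
The two cells of cage o must have quotient 2; hence (4,2) = 4.
1 is placed in column 2; hence (5,2) = 2.
Cage q has sum 8, leaving (5,3) = 5.
6 is placed in column 4, leaving (5,4) = 1.
Column 5 already has 5; hence (5,5) = 6.
1 is placed in column 6, which forces (5,6) = 3.
Row 6 now contains 5, leaving (6,3) = 2.
Row 6 now contains 2, leaving (6,6) = 4.
Cage h needs two cells with difference 1, leaving (3,5) = 3.
Column 6 now contains 3, leaving (3,6) = 2.
Column 5 already has 6, so (4,5) = 2.
Cage a's pair has product 12, leaving (4,6) = 6.

6 3 4 2 1 5 / 2 5 6 3 4 1 / 5 6 1 4 3 2 / 1 4 3 5 2 6 / 4 2 5 1 6 3 / 3 1 2 6 5 4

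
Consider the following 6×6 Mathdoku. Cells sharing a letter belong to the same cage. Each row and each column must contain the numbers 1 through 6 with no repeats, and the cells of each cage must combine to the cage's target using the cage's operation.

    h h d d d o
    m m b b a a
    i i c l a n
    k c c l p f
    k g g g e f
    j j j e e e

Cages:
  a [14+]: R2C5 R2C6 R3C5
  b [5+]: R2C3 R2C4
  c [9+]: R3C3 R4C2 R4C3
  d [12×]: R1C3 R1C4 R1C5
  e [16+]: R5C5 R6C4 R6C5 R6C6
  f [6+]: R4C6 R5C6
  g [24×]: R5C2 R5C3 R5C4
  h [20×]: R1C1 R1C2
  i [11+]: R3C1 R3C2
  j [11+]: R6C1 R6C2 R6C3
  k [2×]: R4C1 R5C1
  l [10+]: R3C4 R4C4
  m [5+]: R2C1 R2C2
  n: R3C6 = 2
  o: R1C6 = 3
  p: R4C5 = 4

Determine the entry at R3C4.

Cage o is given; hence R1C6 = 3.
N is a freebie, so R3C6 = 2.
Cage p is given, so R4C5 = 4.
Cage l's pair has sum 10, leaving R3C4 = 4.
4 is placed in row 4, leaving R4C4 = 6.
The only place for 1 in row 3 is R3C3.
In row 3, 3 can only go at R3C5, so R3C5 = 3.
Row 4 needs a 2, and only R4C1 is open for it.
2 is placed in column 1, which forces R5C1 = 1.
1 is placed in row 5, which forces R5C6 = 5.
The 3 cells of cage a must have sum 14; hence R2C5 = 5.
Column 6 already has 5, which forces R2C6 = 6.
Column 6 already has 5, so R4C6 = 1.
Column 5 already has 5, leaving R6C5 = 1.
Column 6 already has 6, which forces R6C6 = 4.
Cage d has product 12, so R1C4 = 1.
The 4 cells of cage e must have sum 16, so R5C5 = 6.
Cage e has sum 16, which forces R6C4 = 5.
Cage d has product 12, leaving R1C3 = 6.
6 is placed in column 5; hence R1C5 = 2.
In row 2, 1 can only go at R2C2, so R2C2 = 1.
Cage m needs two cells with sum 5, which forces R2C1 = 4.
Column 1 already has 4, which forces R1C1 = 5.
Cage h's pair has product 20, which forces R1C2 = 4.
Column 1 now contains 5, which forces R3C1 = 6.
Row 3 now contains 6; hence R3C2 = 5.
Column 2 already has 5, leaving R4C2 = 3.
Row 4 now contains 3, which forces R4C3 = 5.
Column 2 now contains 3; hence R5C2 = 2.
Row 5 now contains 2, which forces R5C4 = 3.
6 is placed in column 1, so R6C1 = 3.
Column 2 now contains 2, which forces R6C2 = 6.
3 is placed in row 6, so R6C3 = 2.
Column 3 already has 2, so R2C3 = 3.
3 is placed in column 4, which forces R2C4 = 2.
3 is placed in row 5, leaving R5C3 = 4.
Completed grid: 5 4 6 1 2 3 / 4 1 3 2 5 6 / 6 5 1 4 3 2 / 2 3 5 6 4 1 / 1 2 4 3 6 5 / 3 6 2 5 1 4.

4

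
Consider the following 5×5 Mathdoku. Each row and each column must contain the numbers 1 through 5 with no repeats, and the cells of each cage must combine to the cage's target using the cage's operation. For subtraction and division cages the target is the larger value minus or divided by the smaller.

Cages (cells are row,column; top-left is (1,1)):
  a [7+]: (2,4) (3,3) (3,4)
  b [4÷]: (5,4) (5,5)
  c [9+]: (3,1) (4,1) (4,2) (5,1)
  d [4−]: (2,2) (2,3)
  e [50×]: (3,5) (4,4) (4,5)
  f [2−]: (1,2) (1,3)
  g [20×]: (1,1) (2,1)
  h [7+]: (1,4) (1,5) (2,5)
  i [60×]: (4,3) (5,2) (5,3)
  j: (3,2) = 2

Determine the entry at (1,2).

Cage j is a single given cell, which forces (3,2) = 2.
Cage e has product 50; hence (3,5) = 5.
Cage e needs product 50, so (4,4) = 5.
The 3 cells of cage e must have product 50; hence (4,5) = 2.
In row 2, 2 can only go at (2,4), so (2,4) = 2.
Column 4 already has 2, so (1,4) = 3.
Cage h needs sum 7; hence (1,5) = 1.
The 3 cells of cage h must have sum 7, so (2,5) = 3.
Column 5 already has 1, so (5,5) = 4.
Cage f needs two cells with difference 2, so (1,2) = 4.
Cage f's pair has difference 2, leaving (1,3) = 2.
The 3 cells of cage i must have product 60, leaving (4,3) = 4.
Row 5 already has 4, so (5,4) = 1.
Row 1 already has 4, which forces (1,1) = 5.
The two cells of cage g must have product 20, which forces (2,1) = 4.
Cage c needs sum 9, which forces (3,1) = 3.
Column 3 now contains 4, which forces (3,3) = 1.
1 is placed in column 4, leaving (3,4) = 4.
Cage c has sum 9, so (4,1) = 1.
Cage c needs sum 9, which forces (4,2) = 3.
Cage c has sum 9; hence (5,1) = 2.
Column 2 already has 3; hence (5,2) = 5.
5 is placed in row 5, which forces (5,3) = 3.
Column 2 already has 5, so (2,2) = 1.
1 is placed in column 3; hence (2,3) = 5.
The full grid is 5 4 2 3 1 / 4 1 5 2 3 / 3 2 1 4 5 / 1 3 4 5 2 / 2 5 3 1 4.

4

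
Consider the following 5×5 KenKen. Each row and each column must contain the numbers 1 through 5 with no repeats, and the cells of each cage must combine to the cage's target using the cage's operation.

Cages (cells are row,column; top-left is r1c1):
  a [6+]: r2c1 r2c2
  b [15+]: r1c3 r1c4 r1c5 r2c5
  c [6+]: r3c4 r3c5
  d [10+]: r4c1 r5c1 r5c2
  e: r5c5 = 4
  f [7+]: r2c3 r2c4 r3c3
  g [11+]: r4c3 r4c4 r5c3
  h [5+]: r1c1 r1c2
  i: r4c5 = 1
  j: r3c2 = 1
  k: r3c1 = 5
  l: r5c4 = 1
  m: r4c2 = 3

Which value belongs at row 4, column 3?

4

K is a freebie; hence r3c1 = 5.
Cage j is a single given cell; hence r3c2 = 1.
Cage m is a single given cell, leaving r4c2 = 3.
Cage i is a single given cell, so r4c5 = 1.
Cage l is a single given cell; hence r5c4 = 1.
Cage e is given, so r5c5 = 4.
The two cells of cage c must have sum 6, which forces r3c4 = 4.
Column 5 already has 4, so r3c5 = 2.
Cage d needs sum 10, which forces r4c1 = 2.
Row 4 already has 2; hence r4c4 = 5.
Cage d needs sum 10; hence r5c1 = 3.
The 3 cells of cage d must have sum 10, which forces r5c2 = 5.
Row 5 now contains 5; hence r5c3 = 2.
Column 1 now contains 3, leaving r1c1 = 1.
The two cells of cage h must have sum 5, which forces r1c2 = 4.
Row 1 already has 4, leaving r1c3 = 5.
Row 1 now contains 5, leaving r1c5 = 3.
Cage a's pair has sum 6, so r2c1 = 4.
Cage a needs two cells with sum 6, so r2c2 = 2.
Cage f has sum 7, leaving r2c3 = 1.
Cage f needs sum 7, leaving r2c4 = 3.
Column 5 now contains 3; hence r2c5 = 5.
2 is placed in row 3, which forces r3c3 = 3.
Row 4 already has 5; hence r4c3 = 4.
Row 1 now contains 3, so r1c4 = 2.
The full grid is 1 4 5 2 3 / 4 2 1 3 5 / 5 1 3 4 2 / 2 3 4 5 1 / 3 5 2 1 4.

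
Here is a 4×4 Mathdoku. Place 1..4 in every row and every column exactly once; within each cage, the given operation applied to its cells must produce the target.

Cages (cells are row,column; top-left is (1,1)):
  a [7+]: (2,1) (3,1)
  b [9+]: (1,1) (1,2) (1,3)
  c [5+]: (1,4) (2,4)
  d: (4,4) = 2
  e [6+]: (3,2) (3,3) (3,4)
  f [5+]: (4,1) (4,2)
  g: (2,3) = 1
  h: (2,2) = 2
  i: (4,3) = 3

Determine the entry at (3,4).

Cage h is given, leaving (2,2) = 2.
Cage g is given; hence (2,3) = 1.
I is a freebie, leaving (4,3) = 3.
Cage d is given, which forces (4,4) = 2.
Cage c needs two cells with sum 5, so (1,4) = 1.
The two cells of cage c must have sum 5; hence (2,4) = 4.
3 is placed in column 3, which forces (3,3) = 2.
Column 4 already has 1, leaving (3,4) = 3.
Cage b has sum 9, so (1,1) = 2.
Cage b needs sum 9; hence (1,2) = 3.
Column 3 already has 2, which forces (1,3) = 4.
Row 2 already has 4, so (2,1) = 3.
Row 3 already has 3, leaving (3,1) = 4.
Row 3 already has 3; hence (3,2) = 1.
4 is placed in column 1, leaving (4,1) = 1.
Column 2 already has 1; hence (4,2) = 4.
Completed grid: 2 3 4 1 / 3 2 1 4 / 4 1 2 3 / 1 4 3 2.

3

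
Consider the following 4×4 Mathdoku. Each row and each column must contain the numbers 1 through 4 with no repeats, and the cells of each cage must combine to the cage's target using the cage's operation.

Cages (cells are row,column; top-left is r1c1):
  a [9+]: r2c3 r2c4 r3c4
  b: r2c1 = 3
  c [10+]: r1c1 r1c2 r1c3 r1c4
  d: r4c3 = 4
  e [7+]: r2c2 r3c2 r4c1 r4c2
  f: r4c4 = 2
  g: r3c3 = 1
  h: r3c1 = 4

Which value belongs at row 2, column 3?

Cage b is a single given cell, leaving r2c1 = 3.
Cage h is given, so r3c1 = 4.
G is a freebie, leaving r3c3 = 1.
The 4 cells of cage e must have sum 7, which forces r4c1 = 1.
Cage d is a single given cell, which forces r4c3 = 4.
Cage f is given; hence r4c4 = 2.
Column 1 already has 1; hence r1c1 = 2.
Cage c needs sum 10, leaving r1c3 = 3.
Cage e needs sum 7, which forces r2c2 = 1.
4 is placed in column 3, so r2c3 = 2.
Cage a needs sum 9, which forces r2c4 = 4.
Cage e needs sum 7; hence r3c2 = 2.
2 is placed in column 4, leaving r3c4 = 3.
2 is placed in row 4, which forces r4c2 = 3.
Column 2 now contains 1, which forces r1c2 = 4.
Column 4 now contains 4, leaving r1c4 = 1.
Filled in: 2 4 3 1 / 3 1 2 4 / 4 2 1 3 / 1 3 4 2.

2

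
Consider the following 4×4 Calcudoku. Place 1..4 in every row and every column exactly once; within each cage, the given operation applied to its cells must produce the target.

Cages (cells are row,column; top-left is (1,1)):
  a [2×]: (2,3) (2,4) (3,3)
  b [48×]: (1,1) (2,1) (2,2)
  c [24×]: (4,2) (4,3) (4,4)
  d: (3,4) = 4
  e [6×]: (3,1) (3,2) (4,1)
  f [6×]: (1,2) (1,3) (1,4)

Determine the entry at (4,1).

The 3 cells of cage b must have product 48, so (1,1) = 4.
Cage b needs product 48, so (2,1) = 3.
Cage b has product 48, leaving (2,2) = 4.
The 3 cells of cage a must have product 2, leaving (2,3) = 2.
Cage a needs product 2, leaving (2,4) = 1.
The 3 cells of cage a must have product 2, which forces (3,3) = 1.
Cage d is given, leaving (3,4) = 4.
Cage f needs product 6, leaving (1,2) = 1.
Column 3 already has 1; hence (1,3) = 3.
Cage f has product 6, leaving (1,4) = 2.
Row 3 now contains 1, so (3,1) = 2.
Cage e needs product 6, so (3,2) = 3.
Cage e needs product 6, which forces (4,1) = 1.
Column 2 already has 3; hence (4,2) = 2.
The 3 cells of cage c must have product 24; hence (4,3) = 4.
Column 4 now contains 2; hence (4,4) = 3.
The full grid is 4 1 3 2 / 3 4 2 1 / 2 3 1 4 / 1 2 4 3.

1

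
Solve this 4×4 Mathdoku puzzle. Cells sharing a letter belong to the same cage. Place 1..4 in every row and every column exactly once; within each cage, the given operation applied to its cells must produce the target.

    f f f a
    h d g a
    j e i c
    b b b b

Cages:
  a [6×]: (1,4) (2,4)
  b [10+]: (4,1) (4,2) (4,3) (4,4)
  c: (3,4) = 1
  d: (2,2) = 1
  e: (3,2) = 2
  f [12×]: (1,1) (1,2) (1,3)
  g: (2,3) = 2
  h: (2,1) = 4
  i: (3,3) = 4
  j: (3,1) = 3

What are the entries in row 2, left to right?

4 1 2 3

H is a freebie, so (2,1) = 4.
D is a freebie; hence (2,2) = 1.
G is a freebie, which forces (2,3) = 2.
Row 2 already has 2, so (2,4) = 3.
Cage j is a single given cell; hence (3,1) = 3.
Cage e is a single given cell, leaving (3,2) = 2.
Cage i is given; hence (3,3) = 4.
C is a freebie, so (3,4) = 1.
Column 1 now contains 3; hence (1,1) = 1.
Cage f has product 12, leaving (1,2) = 4.
The 3 cells of cage f must have product 12; hence (1,3) = 3.
Column 4 already has 3; hence (1,4) = 2.
Column 1 already has 1, which forces (4,1) = 2.
4 is placed in column 2, which forces (4,2) = 3.
Column 3 now contains 3; hence (4,3) = 1.
2 is placed in column 4, so (4,4) = 4.
Completed grid: 1 4 3 2 / 4 1 2 3 / 3 2 4 1 / 2 3 1 4.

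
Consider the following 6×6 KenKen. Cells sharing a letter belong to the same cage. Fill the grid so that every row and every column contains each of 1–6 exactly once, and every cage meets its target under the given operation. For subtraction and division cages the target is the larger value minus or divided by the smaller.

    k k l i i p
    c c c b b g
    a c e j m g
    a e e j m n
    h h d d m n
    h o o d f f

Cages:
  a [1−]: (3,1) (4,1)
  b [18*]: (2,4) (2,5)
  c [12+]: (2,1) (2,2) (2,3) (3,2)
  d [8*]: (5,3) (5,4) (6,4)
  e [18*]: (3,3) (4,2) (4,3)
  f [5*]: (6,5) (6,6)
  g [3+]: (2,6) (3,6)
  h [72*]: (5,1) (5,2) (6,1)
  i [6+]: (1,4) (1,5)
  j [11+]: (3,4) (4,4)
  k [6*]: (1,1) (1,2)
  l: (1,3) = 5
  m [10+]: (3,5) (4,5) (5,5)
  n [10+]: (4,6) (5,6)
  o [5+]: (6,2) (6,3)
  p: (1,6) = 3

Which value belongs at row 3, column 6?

Cage l is given, leaving (1,3) = 5.
P is a freebie, leaving (1,6) = 3.
The only place for 5 in row 5 is (5,5).
Column 5 now contains 5; hence (6,5) = 1.
Cage f's pair has product 5, which forces (6,6) = 5.
Row 6 needs a 6, and only (6,1) is open for it.
Column 1 already has 6, leaving (1,1) = 1.
The two cells of cage k must have product 6, which forces (1,2) = 6.
In row 5, 6 can only go at (5,6), so (5,6) = 6.
Column 6 now contains 6, leaving (4,6) = 4.
The only place for 4 in row 6 is (6,4).
Column 4 already has 4; hence (1,4) = 2.
The two cells of cage i must have sum 6, which forces (1,5) = 4.
Column 4 already has 2, leaving (5,4) = 1.
Row 5 now contains 1, leaving (5,3) = 2.
Column 3 already has 2, so (6,3) = 3.
Cage e needs product 18; hence (4,2) = 3.
Row 4 already has 3, which forces (4,5) = 2.
3 is placed in column 2, leaving (5,2) = 4.
3 is placed in row 6; hence (6,2) = 2.
The 4 cells of cage c must have sum 12, which forces (2,1) = 2.
Cage c has sum 12, leaving (2,3) = 4.
2 is placed in row 2, so (2,6) = 1.
Cage a needs two cells with difference 1, so (3,1) = 4.
2 is placed in column 5; hence (3,5) = 3.
1 is placed in column 6, so (3,6) = 2.
Row 4 now contains 2, so (4,1) = 5.
5 is placed in row 4, so (4,4) = 6.
Row 5 already has 4, leaving (5,1) = 3.
Row 2 already has 1, so (2,2) = 5.
Column 4 already has 6, which forces (2,4) = 3.
Column 5 now contains 3, which forces (2,5) = 6.
Cage c needs sum 12, which forces (3,2) = 1.
Cage e needs product 18, which forces (3,3) = 6.
Column 4 already has 6, which forces (3,4) = 5.
Row 4 already has 6, leaving (4,3) = 1.
Completed grid: 1 6 5 2 4 3 / 2 5 4 3 6 1 / 4 1 6 5 3 2 / 5 3 1 6 2 4 / 3 4 2 1 5 6 / 6 2 3 4 1 5.

2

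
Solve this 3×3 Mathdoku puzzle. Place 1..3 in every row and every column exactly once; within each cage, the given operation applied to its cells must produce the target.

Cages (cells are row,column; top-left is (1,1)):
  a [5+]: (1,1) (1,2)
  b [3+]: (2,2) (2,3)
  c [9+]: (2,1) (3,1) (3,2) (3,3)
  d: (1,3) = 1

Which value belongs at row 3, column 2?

2

Cage d is a single given cell, leaving (1,3) = 1.
Cage c needs sum 9, leaving (2,1) = 3.
Column 3 already has 1; hence (2,3) = 2.
Column 3 already has 2; hence (3,3) = 3.
Column 1 now contains 3, so (1,1) = 2.
The two cells of cage a must have sum 5, leaving (1,2) = 3.
Row 2 now contains 2, leaving (2,2) = 1.
Column 1 now contains 2, leaving (3,1) = 1.
1 is placed in column 2, leaving (3,2) = 2.
Filled in: 2 3 1 / 3 1 2 / 1 2 3.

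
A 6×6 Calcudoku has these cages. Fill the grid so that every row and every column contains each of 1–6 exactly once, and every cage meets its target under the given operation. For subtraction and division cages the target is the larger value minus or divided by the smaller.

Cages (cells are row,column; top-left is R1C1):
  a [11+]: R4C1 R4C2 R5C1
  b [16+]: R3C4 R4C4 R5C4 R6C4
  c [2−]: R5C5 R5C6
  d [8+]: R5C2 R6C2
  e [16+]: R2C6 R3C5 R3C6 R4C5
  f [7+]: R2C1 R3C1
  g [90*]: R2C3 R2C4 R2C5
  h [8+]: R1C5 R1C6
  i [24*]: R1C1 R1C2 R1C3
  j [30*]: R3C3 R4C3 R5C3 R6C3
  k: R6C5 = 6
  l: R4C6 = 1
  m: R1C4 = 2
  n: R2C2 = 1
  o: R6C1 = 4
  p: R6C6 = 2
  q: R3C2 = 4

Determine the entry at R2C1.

2

Cage m is a single given cell, leaving R1C4 = 2.
Cage n is given, so R2C2 = 1.
Cage q is a single given cell, leaving R3C2 = 4.
Cage l is given; hence R4C6 = 1.
Cage o is given, leaving R6C1 = 4.
Cage k is a single given cell; hence R6C5 = 6.
P is a freebie, which forces R6C6 = 2.
Cage i needs product 24, so R1C1 = 1.
Cage i has product 24; hence R1C2 = 6.
Cage i has product 24, leaving R1C3 = 4.
The only place for 2 in row 2 is R2C1.
Column 1 now contains 2, so R3C1 = 5.
Cage a has sum 11; hence R4C2 = 2.
Row 2 needs a 4, and only R2C6 is open for it.
Cage e has sum 16, which forces R3C6 = 6.
Row 3 now contains 6; hence R3C4 = 1.
1 is placed in row 3, leaving R3C5 = 2.
Cage b has sum 16, so R6C4 = 5.
Row 3 already has 2, which forces R3C3 = 3.
The 4 cells of cage j must have product 30; hence R4C3 = 5.
Cage e has sum 16; hence R4C5 = 4.
The two cells of cage d must have sum 8, which forces R5C2 = 5.
Cage j has product 30, so R5C3 = 2.
Row 5 already has 5, which forces R5C6 = 3.
Row 6 already has 5, so R6C2 = 3.
Cage j needs product 30, leaving R6C3 = 1.
Cage h needs two cells with sum 8, so R1C5 = 3.
Column 6 already has 3, leaving R1C6 = 5.
Column 3 now contains 5, which forces R2C3 = 6.
Cage g has product 90, which forces R2C4 = 3.
The 3 cells of cage g must have product 90, leaving R2C5 = 5.
Cage a needs sum 11; hence R4C1 = 3.
Row 4 already has 4, so R4C4 = 6.
3 is placed in row 5, which forces R5C1 = 6.
Cage b needs sum 16, so R5C4 = 4.
3 is placed in row 5, which forces R5C5 = 1.
The full grid is 1 6 4 2 3 5 / 2 1 6 3 5 4 / 5 4 3 1 2 6 / 3 2 5 6 4 1 / 6 5 2 4 1 3 / 4 3 1 5 6 2.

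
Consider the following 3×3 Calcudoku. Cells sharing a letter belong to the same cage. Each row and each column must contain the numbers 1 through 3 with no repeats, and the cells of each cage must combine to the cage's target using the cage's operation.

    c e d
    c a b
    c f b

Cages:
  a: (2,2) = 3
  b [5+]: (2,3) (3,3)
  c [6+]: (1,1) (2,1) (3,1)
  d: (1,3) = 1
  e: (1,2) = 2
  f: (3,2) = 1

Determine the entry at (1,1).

Cage e is a single given cell, leaving (1,2) = 2.
Cage d is a single given cell; hence (1,3) = 1.
Cage a is a single given cell; hence (2,2) = 3.
3 is placed in row 2, which forces (2,3) = 2.
Cage f is given, which forces (3,2) = 1.
Column 3 now contains 2, so (3,3) = 3.
Row 1 already has 1, so (1,1) = 3.
2 is placed in row 2; hence (2,1) = 1.
Row 3 now contains 3, which forces (3,1) = 2.
The full grid is 3 2 1 / 1 3 2 / 2 1 3.

3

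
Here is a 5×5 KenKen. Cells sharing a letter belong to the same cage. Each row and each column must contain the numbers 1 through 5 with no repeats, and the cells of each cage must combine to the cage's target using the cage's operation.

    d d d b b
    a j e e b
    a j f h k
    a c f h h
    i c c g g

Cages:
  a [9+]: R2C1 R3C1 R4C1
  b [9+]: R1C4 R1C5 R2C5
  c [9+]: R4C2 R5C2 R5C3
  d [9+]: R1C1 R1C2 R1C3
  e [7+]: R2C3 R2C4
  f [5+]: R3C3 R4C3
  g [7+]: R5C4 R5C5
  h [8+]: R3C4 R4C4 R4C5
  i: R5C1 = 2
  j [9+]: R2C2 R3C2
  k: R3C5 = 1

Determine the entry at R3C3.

4

Cage k is given, so R3C5 = 1.
I is a freebie, which forces R5C1 = 2.
Row 2 needs a 1, and only R2C1 is open for it.
Column 1 needs a 4, and only R1C1 is open for it.
Row 1 needs a 1, and only R1C4 is open for it.
In row 1, 5 can only go at R1C5, so R1C5 = 5.
5 is placed in column 5, so R2C5 = 3.
Column 5 already has 3; hence R4C5 = 2.
Column 5 already has 3, so R5C5 = 4.
Cage h needs sum 8, leaving R3C4 = 2.
Row 4 already has 2, which forces R4C4 = 4.
Row 5 now contains 4; hence R5C4 = 3.
The two cells of cage e must have sum 7; hence R2C3 = 2.
Column 4 now contains 2, leaving R2C4 = 5.
Row 3 now contains 2, so R3C3 = 4.
The 3 cells of cage c must have sum 9, leaving R4C2 = 3.
The two cells of cage f must have sum 5, so R4C3 = 1.
Column 3 already has 1, which forces R5C3 = 5.
Column 2 now contains 3, so R1C2 = 2.
2 is placed in column 3, leaving R1C3 = 3.
Row 2 already has 5, which forces R2C2 = 4.
Cage a needs sum 9; hence R3C1 = 3.
4 is placed in row 3; hence R3C2 = 5.
3 is placed in row 4, which forces R4C1 = 5.
5 is placed in row 5, which forces R5C2 = 1.
Completed grid: 4 2 3 1 5 / 1 4 2 5 3 / 3 5 4 2 1 / 5 3 1 4 2 / 2 1 5 3 4.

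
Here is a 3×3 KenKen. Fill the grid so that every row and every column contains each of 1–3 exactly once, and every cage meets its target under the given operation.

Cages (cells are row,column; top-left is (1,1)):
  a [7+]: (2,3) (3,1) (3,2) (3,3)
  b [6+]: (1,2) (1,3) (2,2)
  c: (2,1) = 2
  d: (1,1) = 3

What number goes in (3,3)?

3

Cage d is given, so (1,1) = 3.
Cage c is given, which forces (2,1) = 2.
Cage a needs sum 7, leaving (2,3) = 1.
Column 1 now contains 2, leaving (3,1) = 1.
Cage b has sum 6, leaving (1,2) = 1.
1 is placed in column 3; hence (1,3) = 2.
Row 2 already has 1, leaving (2,2) = 3.
Column 2 now contains 3, leaving (3,2) = 2.
Column 3 now contains 2, leaving (3,3) = 3.
Completed grid: 3 1 2 / 2 3 1 / 1 2 3.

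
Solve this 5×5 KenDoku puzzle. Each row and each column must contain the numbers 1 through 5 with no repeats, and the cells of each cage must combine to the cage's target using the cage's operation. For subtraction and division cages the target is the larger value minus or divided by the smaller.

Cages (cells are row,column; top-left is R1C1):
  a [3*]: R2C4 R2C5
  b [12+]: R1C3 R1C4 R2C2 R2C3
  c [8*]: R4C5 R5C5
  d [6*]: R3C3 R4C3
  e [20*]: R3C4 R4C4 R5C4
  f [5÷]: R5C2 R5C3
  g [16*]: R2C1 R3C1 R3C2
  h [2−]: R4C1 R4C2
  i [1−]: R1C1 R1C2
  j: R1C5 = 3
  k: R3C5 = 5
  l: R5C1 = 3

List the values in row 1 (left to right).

Cage j is a single given cell; hence R1C5 = 3.
3 is placed in column 5, which forces R2C5 = 1.
Cage k is given; hence R3C5 = 5.
L is a freebie; hence R5C1 = 3.
Row 2 already has 1, leaving R2C4 = 3.
The only place for 3 in row 3 is R3C3.
Column 3 now contains 3, which forces R4C3 = 2.
Row 4 now contains 2; hence R4C5 = 4.
Column 5 now contains 4, which forces R5C5 = 2.
Row 4 now contains 4, so R4C2 = 3.
Row 3 needs a 2, and only R3C2 is open for it.
The 4 cells of cage b must have sum 12; hence R1C3 = 1.
The 4 cells of cage b must have sum 12; hence R1C4 = 2.
Cage g needs product 16; hence R2C1 = 2.
Cage g has product 16; hence R3C1 = 4.
Row 3 now contains 4; hence R3C4 = 1.
Column 4 now contains 1, leaving R4C4 = 5.
Column 3 now contains 1, so R5C3 = 5.
Column 4 already has 5; hence R5C4 = 4.
Column 1 already has 4; hence R1C1 = 5.
Cage i needs two cells with difference 1; hence R1C2 = 4.
Cage b has sum 12, leaving R2C2 = 5.
5 is placed in column 3; hence R2C3 = 4.
Row 4 already has 5, leaving R4C1 = 1.
Row 5 now contains 5; hence R5C2 = 1.
Completed grid: 5 4 1 2 3 / 2 5 4 3 1 / 4 2 3 1 5 / 1 3 2 5 4 / 3 1 5 4 2.

5 4 1 2 3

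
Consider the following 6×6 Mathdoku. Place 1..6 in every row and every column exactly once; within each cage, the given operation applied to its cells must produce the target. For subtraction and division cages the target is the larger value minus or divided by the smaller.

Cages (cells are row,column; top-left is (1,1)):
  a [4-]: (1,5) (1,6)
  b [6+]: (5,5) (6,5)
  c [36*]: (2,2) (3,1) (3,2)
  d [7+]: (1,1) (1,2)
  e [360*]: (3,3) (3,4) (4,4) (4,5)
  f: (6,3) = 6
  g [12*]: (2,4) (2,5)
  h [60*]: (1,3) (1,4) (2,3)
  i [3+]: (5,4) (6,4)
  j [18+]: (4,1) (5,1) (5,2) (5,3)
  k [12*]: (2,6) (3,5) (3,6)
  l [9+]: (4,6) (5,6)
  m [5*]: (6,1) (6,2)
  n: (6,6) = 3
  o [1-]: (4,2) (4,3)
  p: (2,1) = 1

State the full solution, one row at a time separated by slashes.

3 4 2 6 5 1 / 1 6 5 4 3 2 / 2 3 4 5 1 6 / 4 2 1 3 6 5 / 6 5 3 1 2 4 / 5 1 6 2 4 3

Cage p is given, which forces (2,1) = 1.
1 is placed in column 1; hence (6,1) = 5.
5 is placed in row 6, leaving (6,2) = 1.
Cage f is a single given cell, which forces (6,3) = 6.
1 is placed in row 6, leaving (6,4) = 2.
Row 6 now contains 2, which forces (6,5) = 4.
N is a freebie, which forces (6,6) = 3.
Column 4 now contains 2, so (5,4) = 1.
The two cells of cage b must have sum 6, leaving (5,5) = 2.
The two cells of cage g must have product 12, leaving (2,4) = 4.
2 is placed in column 5, which forces (2,5) = 3.
In row 2, 5 can only go at (2,3), so (2,3) = 5.
Cage j has sum 18, leaving (5,2) = 5.
Row 5 already has 5, so (5,6) = 4.
Cage j needs sum 18, so (4,1) = 4.
Column 6 already has 4, which forces (4,6) = 5.
Cage j needs sum 18, which forces (5,1) = 6.
Row 5 now contains 4, which forces (5,3) = 3.
Column 1 already has 4; hence (1,1) = 3.
The two cells of cage d must have sum 7, which forces (1,2) = 4.
4 is placed in row 1; hence (1,3) = 2.
Row 1 now contains 3, so (1,4) = 6.
Row 1 now contains 6, so (1,5) = 5.
Row 1 now contains 2; hence (1,6) = 1.
Column 1 already has 3, which forces (3,1) = 2.
The 4 cells of cage e must have product 360, which forces (3,3) = 4.
Cage e has product 360, leaving (3,4) = 5.
Row 3 now contains 2, which forces (3,6) = 6.
Column 3 now contains 2; hence (4,3) = 1.
Cage e has product 360, so (4,4) = 3.
Row 4 now contains 5; hence (4,5) = 6.
The 3 cells of cage c must have product 36, leaving (2,2) = 6.
Column 6 already has 6; hence (2,6) = 2.
Row 3 now contains 6, so (3,2) = 3.
Row 3 now contains 6, leaving (3,5) = 1.
3 is placed in row 4, so (4,2) = 2.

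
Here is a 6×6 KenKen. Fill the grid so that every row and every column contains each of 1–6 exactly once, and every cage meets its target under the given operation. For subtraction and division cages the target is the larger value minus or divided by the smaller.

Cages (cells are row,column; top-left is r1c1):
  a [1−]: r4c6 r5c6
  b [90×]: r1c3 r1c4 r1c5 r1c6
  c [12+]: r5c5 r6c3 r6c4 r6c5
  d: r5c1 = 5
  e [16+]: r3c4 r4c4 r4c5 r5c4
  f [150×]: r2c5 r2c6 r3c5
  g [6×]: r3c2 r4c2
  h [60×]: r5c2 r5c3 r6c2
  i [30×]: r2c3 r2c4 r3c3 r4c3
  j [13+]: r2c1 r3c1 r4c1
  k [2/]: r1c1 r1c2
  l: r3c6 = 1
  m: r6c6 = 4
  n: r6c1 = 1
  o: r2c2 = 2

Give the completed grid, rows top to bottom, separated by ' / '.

Cage o is given; hence r2c2 = 2.
Cage f needs product 150, leaving r2c5 = 6.
The 3 cells of cage f must have product 150, which forces r2c6 = 5.
Cage f needs product 150; hence r3c5 = 5.
Cage l is a single given cell, which forces r3c6 = 1.
D is a freebie; hence r5c1 = 5.
Cage n is a single given cell, leaving r6c1 = 1.
Cage m is given, which forces r6c6 = 4.
Cage g needs two cells with product 6, leaving r3c2 = 6.
Cage i needs product 30, leaving r3c3 = 2.
Cage g needs two cells with product 6, leaving r4c2 = 1.
Cage i needs product 30, so r4c3 = 5.
The 3 cells of cage h must have product 60; hence r6c2 = 5.
Cage b has product 90, which forces r1c4 = 5.
Cage j needs sum 13, leaving r4c1 = 6.
Cage c has sum 12, so r5c5 = 1.
Column 1 now contains 6; hence r1c1 = 2.
Cage k's pair has quotient 2, so r1c2 = 4.
The 4 cells of cage b must have product 90, leaving r1c3 = 1.
1 is placed in column 5, which forces r1c5 = 3.
The 4 cells of cage b must have product 90, so r1c6 = 6.
Column 3 now contains 1, so r2c3 = 3.
Row 2 now contains 3, which forces r2c4 = 1.
Column 5 now contains 3; hence r4c5 = 4.
Column 2 now contains 4, so r5c2 = 3.
Column 3 already has 3, leaving r5c3 = 4.
The 4 cells of cage e must have sum 16, leaving r5c4 = 6.
Row 5 already has 3, which forces r5c6 = 2.
Column 3 already has 3, leaving r6c3 = 6.
Column 5 now contains 3, so r6c5 = 2.
Row 2 now contains 3, leaving r2c1 = 4.
The 3 cells of cage j must have sum 13, which forces r3c1 = 3.
Cage e needs sum 16, leaving r3c4 = 4.
4 is placed in row 4; hence r4c4 = 2.
2 is placed in column 6; hence r4c6 = 3.
Row 6 now contains 2, so r6c4 = 3.

2 4 1 5 3 6 / 4 2 3 1 6 5 / 3 6 2 4 5 1 / 6 1 5 2 4 3 / 5 3 4 6 1 2 / 1 5 6 3 2 4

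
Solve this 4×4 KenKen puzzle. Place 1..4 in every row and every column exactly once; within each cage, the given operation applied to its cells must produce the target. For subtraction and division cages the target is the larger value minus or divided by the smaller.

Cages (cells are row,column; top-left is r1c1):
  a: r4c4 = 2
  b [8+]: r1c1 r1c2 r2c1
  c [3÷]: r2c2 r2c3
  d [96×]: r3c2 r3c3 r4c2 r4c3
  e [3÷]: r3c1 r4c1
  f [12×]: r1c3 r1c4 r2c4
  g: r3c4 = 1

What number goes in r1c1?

Cage g is a single given cell, which forces r3c4 = 1.
Cage a is a single given cell, leaving r4c4 = 2.
Cage f needs product 12, so r1c3 = 1.
1 is placed in column 3, leaving r2c3 = 3.
Row 2 now contains 3; hence r2c4 = 4.
Row 3 already has 1, which forces r3c1 = 3.
Cage e's pair has quotient 3; hence r4c1 = 1.
Column 3 now contains 3; hence r4c3 = 4.
The 3 cells of cage b must have sum 8, so r1c1 = 4.
Cage b has sum 8, which forces r1c2 = 2.
4 is placed in column 4, which forces r1c4 = 3.
1 is placed in column 1; hence r2c1 = 2.
Row 2 now contains 3, which forces r2c2 = 1.
Cage d has product 96, so r3c2 = 4.
Column 3 already has 4, which forces r3c3 = 2.
Row 4 now contains 4, so r4c2 = 3.
The full grid is 4 2 1 3 / 2 1 3 4 / 3 4 2 1 / 1 3 4 2.

4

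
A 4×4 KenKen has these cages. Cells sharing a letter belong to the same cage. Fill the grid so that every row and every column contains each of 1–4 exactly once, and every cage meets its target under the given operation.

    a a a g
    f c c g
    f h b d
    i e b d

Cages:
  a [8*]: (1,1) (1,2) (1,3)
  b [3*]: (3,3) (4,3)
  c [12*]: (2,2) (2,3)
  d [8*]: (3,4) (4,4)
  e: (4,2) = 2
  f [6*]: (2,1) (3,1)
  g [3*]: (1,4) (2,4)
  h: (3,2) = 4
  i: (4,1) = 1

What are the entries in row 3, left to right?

3 4 1 2

H is a freebie, which forces (3,2) = 4.
4 is placed in row 3, which forces (3,4) = 2.
Cage i is given, so (4,1) = 1.
E is a freebie, so (4,2) = 2.
Row 4 already has 1, leaving (4,3) = 3.
Column 4 now contains 2; hence (4,4) = 4.
2 is placed in column 2; hence (1,2) = 1.
Row 1 now contains 1, so (1,4) = 3.
The two cells of cage f must have product 6, leaving (2,1) = 2.
4 is placed in column 2, so (2,2) = 3.
3 is placed in column 3, so (2,3) = 4.
3 is placed in column 4, so (2,4) = 1.
Row 3 already has 2, so (3,1) = 3.
3 is placed in column 3; hence (3,3) = 1.
Column 1 already has 2, so (1,1) = 4.
Column 3 already has 4, leaving (1,3) = 2.
Completed grid: 4 1 2 3 / 2 3 4 1 / 3 4 1 2 / 1 2 3 4.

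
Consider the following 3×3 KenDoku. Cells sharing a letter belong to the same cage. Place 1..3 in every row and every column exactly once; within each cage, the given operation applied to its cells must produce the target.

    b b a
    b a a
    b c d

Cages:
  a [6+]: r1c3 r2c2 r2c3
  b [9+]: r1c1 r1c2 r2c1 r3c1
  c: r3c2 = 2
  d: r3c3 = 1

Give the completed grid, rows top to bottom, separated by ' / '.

1 3 2 / 2 1 3 / 3 2 1

Cage b has sum 9; hence r1c2 = 3.
Cage c is a single given cell; hence r3c2 = 2.
D is a freebie, leaving r3c3 = 1.
1 is placed in column 3, leaving r1c3 = 2.
Column 2 already has 2; hence r2c2 = 1.
The 3 cells of cage a must have sum 6, so r2c3 = 3.
1 is placed in row 3; hence r3c1 = 3.
Row 1 already has 2, which forces r1c1 = 1.
1 is placed in row 2, which forces r2c1 = 2.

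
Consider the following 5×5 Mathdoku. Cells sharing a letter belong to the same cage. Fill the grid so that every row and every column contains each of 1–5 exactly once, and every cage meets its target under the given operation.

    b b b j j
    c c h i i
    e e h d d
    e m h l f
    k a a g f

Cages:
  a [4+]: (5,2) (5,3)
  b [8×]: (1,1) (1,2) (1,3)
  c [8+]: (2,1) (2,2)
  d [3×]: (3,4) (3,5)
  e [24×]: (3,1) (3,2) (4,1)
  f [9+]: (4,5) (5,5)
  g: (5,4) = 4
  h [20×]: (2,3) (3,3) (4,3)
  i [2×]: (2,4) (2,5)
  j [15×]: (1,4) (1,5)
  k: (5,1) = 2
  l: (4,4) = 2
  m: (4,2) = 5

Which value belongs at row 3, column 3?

Cage m is a single given cell, leaving (4,2) = 5.
L is a freebie; hence (4,4) = 2.
Row 4 now contains 5, which forces (4,5) = 4.
K is a freebie, which forces (5,1) = 2.
G is a freebie, which forces (5,4) = 4.
Column 5 already has 4, which forces (5,5) = 5.
Cage j needs two cells with product 15, which forces (1,4) = 5.
Column 5 now contains 5, which forces (1,5) = 3.
The two cells of cage c must have sum 8, which forces (2,1) = 5.
5 is placed in column 2, which forces (2,2) = 3.
5 is placed in row 2, which forces (2,3) = 4.
Column 4 now contains 2; hence (2,4) = 1.
Cage i needs two cells with product 2, which forces (2,5) = 2.
Cage e needs product 24; hence (3,1) = 4.
Cage e has product 24, leaving (3,2) = 2.
Column 3 already has 4, leaving (3,3) = 5.
Column 4 already has 1, which forces (3,4) = 3.
Column 5 now contains 3, so (3,5) = 1.
Row 4 now contains 4; hence (4,1) = 3.
Row 4 now contains 4, so (4,3) = 1.
Column 2 now contains 3; hence (5,2) = 1.
Column 3 now contains 1; hence (5,3) = 3.
Column 1 now contains 4, which forces (1,1) = 1.
1 is placed in column 2, so (1,2) = 4.
Column 3 now contains 1; hence (1,3) = 2.
Filled in: 1 4 2 5 3 / 5 3 4 1 2 / 4 2 5 3 1 / 3 5 1 2 4 / 2 1 3 4 5.

5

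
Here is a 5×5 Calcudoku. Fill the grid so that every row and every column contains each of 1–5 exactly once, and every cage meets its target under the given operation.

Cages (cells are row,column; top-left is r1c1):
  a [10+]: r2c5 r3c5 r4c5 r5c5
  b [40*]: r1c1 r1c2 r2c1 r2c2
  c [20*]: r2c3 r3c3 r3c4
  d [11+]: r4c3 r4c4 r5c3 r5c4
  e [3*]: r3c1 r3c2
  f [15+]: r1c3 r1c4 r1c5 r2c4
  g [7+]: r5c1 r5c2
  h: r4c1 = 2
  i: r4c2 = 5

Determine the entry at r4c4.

1

Cage h is a single given cell, which forces r4c1 = 2.
I is a freebie, which forces r4c2 = 5.
In column 5, 5 can only go at r1c5, so r1c5 = 5.
Cage b needs product 40, which forces r2c1 = 5.
The only place for 3 in row 1 is r1c3.
Cage f needs sum 15, which forces r1c4 = 4.
Cage f needs sum 15, so r2c4 = 3.
3 is placed in column 4; hence r4c4 = 1.
Row 1 already has 4, so r1c1 = 1.
The 4 cells of cage b must have product 40, leaving r1c2 = 2.
Cage b needs product 40, so r2c2 = 4.
Column 1 already has 1, leaving r3c1 = 3.
Row 3 now contains 3, which forces r3c2 = 1.
1 is placed in row 4, which forces r4c3 = 4.
Row 4 now contains 4, which forces r4c5 = 3.
Column 1 now contains 3, so r5c1 = 4.
Column 2 already has 4, leaving r5c2 = 3.
The 4 cells of cage d must have sum 11, leaving r5c3 = 1.
Cage d has sum 11, which forces r5c4 = 5.
1 is placed in row 5, which forces r5c5 = 2.
Column 3 now contains 1, so r2c3 = 2.
Column 5 now contains 2; hence r2c5 = 1.
Column 3 already has 4, leaving r3c3 = 5.
Column 4 now contains 5, which forces r3c4 = 2.
Column 5 now contains 2, so r3c5 = 4.
Filled in: 1 2 3 4 5 / 5 4 2 3 1 / 3 1 5 2 4 / 2 5 4 1 3 / 4 3 1 5 2.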